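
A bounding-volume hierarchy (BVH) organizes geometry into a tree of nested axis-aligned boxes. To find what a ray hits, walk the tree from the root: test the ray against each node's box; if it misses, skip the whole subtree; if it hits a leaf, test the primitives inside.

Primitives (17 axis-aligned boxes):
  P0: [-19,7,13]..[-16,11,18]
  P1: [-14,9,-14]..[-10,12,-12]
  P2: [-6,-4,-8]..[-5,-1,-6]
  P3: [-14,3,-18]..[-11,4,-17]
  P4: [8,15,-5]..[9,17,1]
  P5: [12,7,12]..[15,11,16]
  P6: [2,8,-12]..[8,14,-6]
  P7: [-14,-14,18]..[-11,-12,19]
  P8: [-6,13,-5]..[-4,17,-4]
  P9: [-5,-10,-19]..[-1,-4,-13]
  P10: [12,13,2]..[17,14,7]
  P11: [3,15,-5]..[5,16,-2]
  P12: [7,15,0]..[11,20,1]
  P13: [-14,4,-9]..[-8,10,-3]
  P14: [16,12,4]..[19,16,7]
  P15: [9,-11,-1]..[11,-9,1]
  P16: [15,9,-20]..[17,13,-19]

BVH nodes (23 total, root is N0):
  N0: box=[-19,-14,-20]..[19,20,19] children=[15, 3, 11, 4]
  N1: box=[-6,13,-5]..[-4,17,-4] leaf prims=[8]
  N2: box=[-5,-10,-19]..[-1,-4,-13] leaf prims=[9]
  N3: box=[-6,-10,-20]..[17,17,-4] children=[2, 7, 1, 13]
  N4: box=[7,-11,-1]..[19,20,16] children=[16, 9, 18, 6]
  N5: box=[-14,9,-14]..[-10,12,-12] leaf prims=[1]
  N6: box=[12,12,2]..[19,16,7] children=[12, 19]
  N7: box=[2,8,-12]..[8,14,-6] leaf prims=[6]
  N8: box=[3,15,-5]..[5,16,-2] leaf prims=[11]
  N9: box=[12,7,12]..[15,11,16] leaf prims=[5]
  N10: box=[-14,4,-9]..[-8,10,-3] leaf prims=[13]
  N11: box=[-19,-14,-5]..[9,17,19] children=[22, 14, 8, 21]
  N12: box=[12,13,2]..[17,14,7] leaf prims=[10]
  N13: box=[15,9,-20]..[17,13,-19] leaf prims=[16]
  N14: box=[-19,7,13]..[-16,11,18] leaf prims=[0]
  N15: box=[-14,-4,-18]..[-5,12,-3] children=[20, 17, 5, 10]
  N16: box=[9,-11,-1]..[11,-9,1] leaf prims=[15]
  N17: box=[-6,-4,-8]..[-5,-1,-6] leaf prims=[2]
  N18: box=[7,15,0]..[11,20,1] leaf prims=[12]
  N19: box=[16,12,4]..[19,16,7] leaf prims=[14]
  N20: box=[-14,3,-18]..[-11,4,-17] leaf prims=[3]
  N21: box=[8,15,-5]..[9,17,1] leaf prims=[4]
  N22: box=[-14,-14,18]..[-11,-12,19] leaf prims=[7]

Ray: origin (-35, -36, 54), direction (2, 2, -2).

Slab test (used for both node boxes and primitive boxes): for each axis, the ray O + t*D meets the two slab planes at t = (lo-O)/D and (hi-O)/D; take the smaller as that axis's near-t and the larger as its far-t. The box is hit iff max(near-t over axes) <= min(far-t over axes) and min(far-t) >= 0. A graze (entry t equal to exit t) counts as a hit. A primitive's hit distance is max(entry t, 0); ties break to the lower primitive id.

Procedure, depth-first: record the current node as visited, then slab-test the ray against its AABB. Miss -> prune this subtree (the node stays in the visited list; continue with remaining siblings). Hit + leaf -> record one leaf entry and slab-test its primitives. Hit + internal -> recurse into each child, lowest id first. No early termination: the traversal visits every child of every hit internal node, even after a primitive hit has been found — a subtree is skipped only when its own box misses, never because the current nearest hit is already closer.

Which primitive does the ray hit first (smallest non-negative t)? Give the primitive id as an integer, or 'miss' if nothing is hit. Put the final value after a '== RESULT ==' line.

Traverse from the root:
N0 x:[8,27] y:[11,28] z:[35/2,37] -> hit [35/2,27], descend [3, 4, 11, 15]
  N3 x:[29/2,26] y:[13,53/2] z:[29,37] -> miss, prune
  N4 x:[21,27] y:[25/2,28] z:[19,55/2] -> hit [21,27], descend [6, 9, 16, 18]
    N6 x:[47/2,27] y:[24,26] z:[47/2,26] -> hit [24,26], descend [12, 19]
      N12 x:[47/2,26] y:[49/2,25] z:[47/2,26] -> hit [49/2,25] leaf, test {P10@t=49/2}
      N19 x:[51/2,27] y:[24,26] z:[47/2,25] -> miss, prune
    N9 x:[47/2,25] y:[43/2,47/2] z:[19,21] -> miss, prune
    N16 x:[22,23] y:[25/2,27/2] z:[53/2,55/2] -> miss, prune
    N18 x:[21,23] y:[51/2,28] z:[53/2,27] -> miss, prune
  N11 x:[8,22] y:[11,53/2] z:[35/2,59/2] -> hit [35/2,22], descend [8, 14, 21, 22]
    N8 x:[19,20] y:[51/2,26] z:[28,59/2] -> miss, prune
    N14 x:[8,19/2] y:[43/2,47/2] z:[18,41/2] -> miss, prune
    N21 x:[43/2,22] y:[51/2,53/2] z:[53/2,59/2] -> miss, prune
    N22 x:[21/2,12] y:[11,12] z:[35/2,18] -> miss, prune
  N15 x:[21/2,15] y:[16,24] z:[57/2,36] -> miss, prune

order=[0, 3, 4, 6, 12, 19, 9, 16, 18, 11, 8, 14, 21, 22, 15]  |boxes|=15  |leaves|=1  hit=P10

== RESULT ==
10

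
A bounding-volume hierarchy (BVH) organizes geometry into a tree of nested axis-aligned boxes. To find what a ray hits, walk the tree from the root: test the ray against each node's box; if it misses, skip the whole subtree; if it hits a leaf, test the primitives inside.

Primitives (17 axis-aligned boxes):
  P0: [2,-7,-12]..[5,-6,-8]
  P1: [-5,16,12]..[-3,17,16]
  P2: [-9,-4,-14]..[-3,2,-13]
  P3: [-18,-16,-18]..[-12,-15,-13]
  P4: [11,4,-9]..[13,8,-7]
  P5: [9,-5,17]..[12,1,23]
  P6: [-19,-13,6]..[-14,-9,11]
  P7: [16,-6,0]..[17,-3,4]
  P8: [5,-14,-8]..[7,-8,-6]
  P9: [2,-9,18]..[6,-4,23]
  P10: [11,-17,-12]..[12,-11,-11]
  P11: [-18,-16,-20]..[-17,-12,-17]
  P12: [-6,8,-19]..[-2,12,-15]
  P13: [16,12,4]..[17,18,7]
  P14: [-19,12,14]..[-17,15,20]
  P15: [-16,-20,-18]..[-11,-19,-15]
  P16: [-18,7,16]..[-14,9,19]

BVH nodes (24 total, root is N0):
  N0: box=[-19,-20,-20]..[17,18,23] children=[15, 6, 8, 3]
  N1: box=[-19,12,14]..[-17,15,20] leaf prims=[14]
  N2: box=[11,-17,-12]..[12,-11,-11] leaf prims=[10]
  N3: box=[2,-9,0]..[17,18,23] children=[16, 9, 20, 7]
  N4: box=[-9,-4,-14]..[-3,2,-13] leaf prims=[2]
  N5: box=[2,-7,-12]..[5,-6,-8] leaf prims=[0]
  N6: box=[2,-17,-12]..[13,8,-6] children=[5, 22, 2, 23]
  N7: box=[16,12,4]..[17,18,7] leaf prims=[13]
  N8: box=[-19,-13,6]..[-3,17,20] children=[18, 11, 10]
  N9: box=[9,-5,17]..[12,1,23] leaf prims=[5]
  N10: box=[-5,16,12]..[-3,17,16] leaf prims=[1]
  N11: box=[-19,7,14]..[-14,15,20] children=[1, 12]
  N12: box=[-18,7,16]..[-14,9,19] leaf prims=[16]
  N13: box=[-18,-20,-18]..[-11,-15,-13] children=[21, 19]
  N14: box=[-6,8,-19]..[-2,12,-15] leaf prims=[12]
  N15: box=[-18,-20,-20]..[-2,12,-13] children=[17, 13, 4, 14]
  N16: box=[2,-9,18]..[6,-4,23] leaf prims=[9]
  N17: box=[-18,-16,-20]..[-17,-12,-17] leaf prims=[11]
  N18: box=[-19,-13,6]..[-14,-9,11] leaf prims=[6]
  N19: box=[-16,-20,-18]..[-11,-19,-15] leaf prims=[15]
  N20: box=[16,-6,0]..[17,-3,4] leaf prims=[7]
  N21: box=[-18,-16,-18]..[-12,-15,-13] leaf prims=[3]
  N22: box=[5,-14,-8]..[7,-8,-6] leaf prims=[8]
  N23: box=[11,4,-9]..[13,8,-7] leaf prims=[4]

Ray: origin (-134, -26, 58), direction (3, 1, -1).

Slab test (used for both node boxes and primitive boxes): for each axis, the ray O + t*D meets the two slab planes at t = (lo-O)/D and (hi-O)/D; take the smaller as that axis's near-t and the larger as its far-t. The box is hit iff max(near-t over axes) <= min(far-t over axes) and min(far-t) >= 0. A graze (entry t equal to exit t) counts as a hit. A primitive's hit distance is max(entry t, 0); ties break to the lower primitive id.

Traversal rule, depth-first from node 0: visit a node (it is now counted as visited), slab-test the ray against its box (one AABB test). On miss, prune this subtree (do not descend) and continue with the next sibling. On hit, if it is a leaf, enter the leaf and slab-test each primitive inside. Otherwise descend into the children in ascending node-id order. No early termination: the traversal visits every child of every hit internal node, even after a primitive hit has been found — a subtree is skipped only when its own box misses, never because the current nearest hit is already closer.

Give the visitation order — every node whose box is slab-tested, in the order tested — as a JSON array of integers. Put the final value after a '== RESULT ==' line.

Trace the traversal:
N0 x:[115/3,151/3] y:[6,44] z:[35,78] -> hit [115/3,44], descend [3, 6, 8, 15]
  N3 x:[136/3,151/3] y:[17,44] z:[35,58] -> miss, prune
  N6 x:[136/3,49] y:[9,34] z:[64,70] -> miss, prune
  N8 x:[115/3,131/3] y:[13,43] z:[38,52] -> hit [115/3,43], descend [10, 11, 18]
    N10 x:[43,131/3] y:[42,43] z:[42,46] -> hit [43,43] leaf, test {P1@t=43}
    N11 x:[115/3,40] y:[33,41] z:[38,44] -> hit [115/3,40], descend [1, 12]
      N1 x:[115/3,39] y:[38,41] z:[38,44] -> hit [115/3,39] leaf, test {P14@t=115/3}
      N12 x:[116/3,40] y:[33,35] z:[39,42] -> miss, prune
    N18 x:[115/3,40] y:[13,17] z:[47,52] -> miss, prune
  N15 x:[116/3,44] y:[6,38] z:[71,78] -> miss, prune

Summary -> nodes [0, 3, 6, 8, 10, 11, 1, 12, 18, 15]; box-tests=10; leaf-entries=2; first=P14

== RESULT ==
[0, 3, 6, 8, 10, 11, 1, 12, 18, 15]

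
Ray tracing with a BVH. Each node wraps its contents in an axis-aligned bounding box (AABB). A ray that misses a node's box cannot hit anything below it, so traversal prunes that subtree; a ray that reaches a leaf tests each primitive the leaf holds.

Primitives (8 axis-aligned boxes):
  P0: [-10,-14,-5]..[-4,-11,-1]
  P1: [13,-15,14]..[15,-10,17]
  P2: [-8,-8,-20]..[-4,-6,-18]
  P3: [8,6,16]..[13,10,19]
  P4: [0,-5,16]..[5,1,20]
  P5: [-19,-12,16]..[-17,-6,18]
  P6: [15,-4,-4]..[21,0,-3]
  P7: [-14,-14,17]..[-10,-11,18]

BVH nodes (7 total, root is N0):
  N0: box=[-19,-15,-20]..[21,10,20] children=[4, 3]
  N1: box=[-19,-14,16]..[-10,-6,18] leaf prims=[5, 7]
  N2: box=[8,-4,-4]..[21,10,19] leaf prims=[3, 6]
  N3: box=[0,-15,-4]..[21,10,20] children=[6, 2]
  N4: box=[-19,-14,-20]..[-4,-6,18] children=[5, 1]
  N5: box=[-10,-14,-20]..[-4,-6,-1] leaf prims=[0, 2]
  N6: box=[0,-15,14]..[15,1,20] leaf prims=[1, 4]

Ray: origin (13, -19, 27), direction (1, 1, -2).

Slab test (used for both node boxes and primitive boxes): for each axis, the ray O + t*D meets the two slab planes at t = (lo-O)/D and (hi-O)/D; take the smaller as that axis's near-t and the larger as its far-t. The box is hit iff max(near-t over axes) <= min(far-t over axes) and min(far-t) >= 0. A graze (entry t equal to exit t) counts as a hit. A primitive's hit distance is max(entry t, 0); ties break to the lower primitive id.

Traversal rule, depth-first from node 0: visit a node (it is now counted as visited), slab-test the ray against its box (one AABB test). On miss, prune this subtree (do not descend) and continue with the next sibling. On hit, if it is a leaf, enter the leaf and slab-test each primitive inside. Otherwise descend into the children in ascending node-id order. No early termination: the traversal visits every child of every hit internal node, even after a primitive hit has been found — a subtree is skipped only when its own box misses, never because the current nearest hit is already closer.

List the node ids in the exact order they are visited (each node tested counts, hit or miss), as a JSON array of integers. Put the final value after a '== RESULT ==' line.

Trace the traversal:
N0 x:[-32,8] y:[4,29] z:[7/2,47/2] -> hit [4,8], descend [3, 4]
  N3 x:[-13,8] y:[4,29] z:[7/2,31/2] -> hit [4,8], descend [2, 6]
    N2 x:[-5,8] y:[15,29] z:[4,31/2] -> miss, prune
    N6 x:[-13,2] y:[4,20] z:[7/2,13/2] -> miss, prune
  N4 x:[-32,-17] y:[5,13] z:[9/2,47/2] -> miss, prune

5 AABB tests over nodes [0, 3, 2, 6, 4]; 0 leaves entered; closest miss.

== RESULT ==
[0, 3, 2, 6, 4]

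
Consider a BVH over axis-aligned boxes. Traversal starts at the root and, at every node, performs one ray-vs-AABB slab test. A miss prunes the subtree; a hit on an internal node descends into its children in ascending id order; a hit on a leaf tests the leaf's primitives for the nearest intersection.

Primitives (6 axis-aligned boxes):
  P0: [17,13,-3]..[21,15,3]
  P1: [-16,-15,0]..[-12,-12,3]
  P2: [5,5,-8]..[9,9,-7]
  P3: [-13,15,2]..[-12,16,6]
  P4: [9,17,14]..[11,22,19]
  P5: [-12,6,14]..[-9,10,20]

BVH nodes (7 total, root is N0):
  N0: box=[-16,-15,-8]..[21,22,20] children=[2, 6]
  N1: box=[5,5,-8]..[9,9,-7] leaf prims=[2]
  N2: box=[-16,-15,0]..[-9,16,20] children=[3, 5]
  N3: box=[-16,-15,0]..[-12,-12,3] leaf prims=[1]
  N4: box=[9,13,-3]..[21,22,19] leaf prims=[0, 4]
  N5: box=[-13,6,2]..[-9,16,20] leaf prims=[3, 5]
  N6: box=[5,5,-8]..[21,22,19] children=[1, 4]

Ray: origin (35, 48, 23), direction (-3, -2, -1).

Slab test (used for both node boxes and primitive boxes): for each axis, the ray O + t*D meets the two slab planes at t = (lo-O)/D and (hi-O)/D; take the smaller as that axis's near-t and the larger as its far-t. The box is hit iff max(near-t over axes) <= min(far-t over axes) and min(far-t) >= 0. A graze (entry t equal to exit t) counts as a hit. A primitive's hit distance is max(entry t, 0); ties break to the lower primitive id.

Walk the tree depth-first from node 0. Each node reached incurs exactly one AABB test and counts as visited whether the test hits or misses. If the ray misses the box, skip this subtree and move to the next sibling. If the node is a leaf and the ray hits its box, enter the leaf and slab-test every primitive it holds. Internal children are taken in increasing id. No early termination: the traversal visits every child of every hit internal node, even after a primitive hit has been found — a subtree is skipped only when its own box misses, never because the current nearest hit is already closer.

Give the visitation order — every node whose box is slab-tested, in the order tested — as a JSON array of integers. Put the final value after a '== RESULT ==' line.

Walk:
N0 x:[14/3,17] y:[13,63/2] z:[3,31] -> hit [13,17], descend [2, 6]
  N2 x:[44/3,17] y:[16,63/2] z:[3,23] -> hit [16,17], descend [3, 5]
    N3 x:[47/3,17] y:[30,63/2] z:[20,23] -> miss, prune
    N5 x:[44/3,16] y:[16,21] z:[3,21] -> hit [16,16] leaf, test {P3(miss), P5(miss)}
  N6 x:[14/3,10] y:[13,43/2] z:[4,31] -> miss, prune

order=[0, 2, 3, 5, 6]  |boxes|=5  |leaves|=1  hit=miss

== RESULT ==
[0, 2, 3, 5, 6]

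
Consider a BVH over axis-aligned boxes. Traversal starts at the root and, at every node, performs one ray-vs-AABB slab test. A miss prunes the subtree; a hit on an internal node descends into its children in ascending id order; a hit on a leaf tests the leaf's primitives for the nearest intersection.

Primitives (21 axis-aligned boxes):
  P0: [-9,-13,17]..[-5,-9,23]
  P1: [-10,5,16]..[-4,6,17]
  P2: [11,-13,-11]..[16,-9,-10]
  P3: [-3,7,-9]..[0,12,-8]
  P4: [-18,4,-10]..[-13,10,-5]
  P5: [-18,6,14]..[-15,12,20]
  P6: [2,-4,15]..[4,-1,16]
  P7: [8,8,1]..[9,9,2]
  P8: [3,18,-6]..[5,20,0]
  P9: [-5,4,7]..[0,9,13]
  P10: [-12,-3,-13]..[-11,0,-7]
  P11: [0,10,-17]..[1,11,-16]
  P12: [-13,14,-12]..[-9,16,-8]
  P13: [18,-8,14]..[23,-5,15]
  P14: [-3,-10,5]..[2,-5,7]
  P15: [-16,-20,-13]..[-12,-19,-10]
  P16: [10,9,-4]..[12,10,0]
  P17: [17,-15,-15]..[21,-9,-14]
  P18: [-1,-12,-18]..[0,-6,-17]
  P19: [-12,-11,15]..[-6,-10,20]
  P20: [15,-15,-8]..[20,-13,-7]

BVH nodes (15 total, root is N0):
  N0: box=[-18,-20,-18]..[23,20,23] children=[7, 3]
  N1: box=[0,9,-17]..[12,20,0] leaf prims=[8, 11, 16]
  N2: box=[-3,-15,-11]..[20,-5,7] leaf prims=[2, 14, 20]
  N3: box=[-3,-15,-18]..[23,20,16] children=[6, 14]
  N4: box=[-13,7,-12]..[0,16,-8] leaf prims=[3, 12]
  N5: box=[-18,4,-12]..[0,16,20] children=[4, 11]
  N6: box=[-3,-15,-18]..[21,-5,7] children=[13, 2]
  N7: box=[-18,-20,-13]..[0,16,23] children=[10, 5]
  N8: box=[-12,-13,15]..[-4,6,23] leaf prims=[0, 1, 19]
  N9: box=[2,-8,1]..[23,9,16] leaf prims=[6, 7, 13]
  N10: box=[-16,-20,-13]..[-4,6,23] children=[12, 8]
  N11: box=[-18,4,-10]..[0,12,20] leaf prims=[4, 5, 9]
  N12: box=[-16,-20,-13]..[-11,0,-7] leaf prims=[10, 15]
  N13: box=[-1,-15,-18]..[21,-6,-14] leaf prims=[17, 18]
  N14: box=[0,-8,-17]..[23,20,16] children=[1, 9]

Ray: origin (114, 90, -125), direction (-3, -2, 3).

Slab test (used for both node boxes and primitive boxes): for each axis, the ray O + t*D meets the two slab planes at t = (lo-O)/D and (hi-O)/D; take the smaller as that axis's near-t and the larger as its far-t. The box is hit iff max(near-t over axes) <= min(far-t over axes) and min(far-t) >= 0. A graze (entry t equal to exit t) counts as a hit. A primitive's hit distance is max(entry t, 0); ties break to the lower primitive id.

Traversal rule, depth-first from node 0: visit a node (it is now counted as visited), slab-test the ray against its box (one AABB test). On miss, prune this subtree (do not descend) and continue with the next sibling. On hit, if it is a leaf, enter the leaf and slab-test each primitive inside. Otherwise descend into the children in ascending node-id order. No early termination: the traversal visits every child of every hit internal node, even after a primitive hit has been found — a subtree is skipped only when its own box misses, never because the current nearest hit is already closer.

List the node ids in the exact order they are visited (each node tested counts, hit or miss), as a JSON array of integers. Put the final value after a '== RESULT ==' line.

Walk:
N0 x:[91/3,44] y:[35,55] z:[107/3,148/3] -> hit [107/3,44], descend [3, 7]
  N3 x:[91/3,39] y:[35,105/2] z:[107/3,47] -> hit [107/3,39], descend [6, 14]
    N6 x:[31,39] y:[95/2,105/2] z:[107/3,44] -> miss, prune
    N14 x:[91/3,38] y:[35,49] z:[36,47] -> hit [36,38], descend [1, 9]
      N1 x:[34,38] y:[35,81/2] z:[36,125/3] -> hit [36,38] leaf, test {P8(miss), P11(miss), P16(miss)}
      N9 x:[91/3,112/3] y:[81/2,49] z:[42,47] -> miss, prune
  N7 x:[38,44] y:[37,55] z:[112/3,148/3] -> hit [38,44], descend [5, 10]
    N5 x:[38,44] y:[37,43] z:[113/3,145/3] -> hit [38,43], descend [4, 11]
      N4 x:[38,127/3] y:[37,83/2] z:[113/3,39] -> hit [38,39] leaf, test {P3@t=39, P12(miss)}
      N11 x:[38,44] y:[39,43] z:[115/3,145/3] -> hit [39,43] leaf, test {P4(miss), P5(miss), P9(miss)}
    N10 x:[118/3,130/3] y:[42,55] z:[112/3,148/3] -> hit [42,130/3], descend [8, 12]
      N8 x:[118/3,42] y:[42,103/2] z:[140/3,148/3] -> miss, prune
      N12 x:[125/3,130/3] y:[45,55] z:[112/3,118/3] -> miss, prune

Summary -> nodes [0, 3, 6, 14, 1, 9, 7, 5, 4, 11, 10, 8, 12]; box-tests=13; leaf-entries=3; first=P3

== RESULT ==
[0, 3, 6, 14, 1, 9, 7, 5, 4, 11, 10, 8, 12]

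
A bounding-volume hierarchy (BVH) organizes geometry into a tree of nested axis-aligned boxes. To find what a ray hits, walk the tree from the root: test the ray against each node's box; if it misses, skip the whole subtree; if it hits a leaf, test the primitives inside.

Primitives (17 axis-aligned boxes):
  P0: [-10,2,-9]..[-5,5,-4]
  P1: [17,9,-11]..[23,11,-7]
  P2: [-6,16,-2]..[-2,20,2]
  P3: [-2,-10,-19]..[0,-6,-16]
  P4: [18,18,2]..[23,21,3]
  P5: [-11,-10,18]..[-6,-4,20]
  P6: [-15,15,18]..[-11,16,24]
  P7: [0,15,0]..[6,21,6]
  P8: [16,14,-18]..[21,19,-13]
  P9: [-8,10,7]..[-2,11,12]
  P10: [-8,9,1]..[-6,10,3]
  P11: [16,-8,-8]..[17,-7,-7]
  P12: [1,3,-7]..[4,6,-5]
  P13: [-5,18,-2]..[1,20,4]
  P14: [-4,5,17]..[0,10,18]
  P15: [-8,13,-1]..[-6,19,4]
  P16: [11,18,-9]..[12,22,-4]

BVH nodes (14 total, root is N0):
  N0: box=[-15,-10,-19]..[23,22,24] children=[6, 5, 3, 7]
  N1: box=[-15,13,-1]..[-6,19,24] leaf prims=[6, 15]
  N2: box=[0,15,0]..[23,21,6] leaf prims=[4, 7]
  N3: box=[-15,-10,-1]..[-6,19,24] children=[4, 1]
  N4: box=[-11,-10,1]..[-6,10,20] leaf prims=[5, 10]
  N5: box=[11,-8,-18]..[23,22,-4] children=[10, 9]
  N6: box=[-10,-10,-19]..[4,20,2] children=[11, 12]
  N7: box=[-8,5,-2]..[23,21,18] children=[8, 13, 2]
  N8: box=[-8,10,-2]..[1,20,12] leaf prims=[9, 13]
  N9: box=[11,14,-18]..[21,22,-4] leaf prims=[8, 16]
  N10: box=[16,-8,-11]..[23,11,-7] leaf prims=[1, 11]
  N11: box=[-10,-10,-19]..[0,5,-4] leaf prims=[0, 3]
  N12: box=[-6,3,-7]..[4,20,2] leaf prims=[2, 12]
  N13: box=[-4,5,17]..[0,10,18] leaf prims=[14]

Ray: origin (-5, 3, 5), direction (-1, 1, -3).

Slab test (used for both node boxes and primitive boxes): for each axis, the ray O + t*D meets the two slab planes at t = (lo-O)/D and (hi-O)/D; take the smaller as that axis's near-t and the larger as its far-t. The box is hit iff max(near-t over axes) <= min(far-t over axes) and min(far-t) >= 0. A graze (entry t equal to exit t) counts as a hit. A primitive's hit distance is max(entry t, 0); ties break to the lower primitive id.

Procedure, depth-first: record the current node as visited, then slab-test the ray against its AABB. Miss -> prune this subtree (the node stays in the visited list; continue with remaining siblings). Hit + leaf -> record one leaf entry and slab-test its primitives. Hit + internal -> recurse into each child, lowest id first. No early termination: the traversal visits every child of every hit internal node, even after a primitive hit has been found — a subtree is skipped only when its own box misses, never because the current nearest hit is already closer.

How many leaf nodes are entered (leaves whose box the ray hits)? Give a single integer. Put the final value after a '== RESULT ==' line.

Walk:
N0 x:[-28,10] y:[-13,19] z:[-19/3,8] -> hit [-19/3,8], descend [3, 5, 6, 7]
  N3 x:[1,10] y:[-13,16] z:[-19/3,2] -> hit [1,2], descend [1, 4]
    N1 x:[1,10] y:[10,16] z:[-19/3,2] -> miss, prune
    N4 x:[1,6] y:[-13,7] z:[-5,4/3] -> hit [1,4/3] leaf, test {P5(miss), P10(miss)}
  N5 x:[-28,-16] y:[-11,19] z:[3,23/3] -> miss, prune
  N6 x:[-9,5] y:[-13,17] z:[1,8] -> hit [1,5], descend [11, 12]
    N11 x:[-5,5] y:[-13,2] z:[3,8] -> miss, prune
    N12 x:[-9,1] y:[0,17] z:[1,4] -> hit [1,1] leaf, test {P2(miss), P12(miss)}
  N7 x:[-28,3] y:[2,18] z:[-13/3,7/3] -> hit [2,7/3], descend [2, 8, 13]
    N2 x:[-28,-5] y:[12,18] z:[-1/3,5/3] -> miss, prune
    N8 x:[-6,3] y:[7,17] z:[-7/3,7/3] -> miss, prune
    N13 x:[-5,-1] y:[2,7] z:[-13/3,-4] -> miss, prune

Visited [0, 3, 1, 4, 5, 6, 11, 12, 7, 2, 8, 13]. Tests: 12 box, 2 leaf. Nearest: miss.

== RESULT ==
2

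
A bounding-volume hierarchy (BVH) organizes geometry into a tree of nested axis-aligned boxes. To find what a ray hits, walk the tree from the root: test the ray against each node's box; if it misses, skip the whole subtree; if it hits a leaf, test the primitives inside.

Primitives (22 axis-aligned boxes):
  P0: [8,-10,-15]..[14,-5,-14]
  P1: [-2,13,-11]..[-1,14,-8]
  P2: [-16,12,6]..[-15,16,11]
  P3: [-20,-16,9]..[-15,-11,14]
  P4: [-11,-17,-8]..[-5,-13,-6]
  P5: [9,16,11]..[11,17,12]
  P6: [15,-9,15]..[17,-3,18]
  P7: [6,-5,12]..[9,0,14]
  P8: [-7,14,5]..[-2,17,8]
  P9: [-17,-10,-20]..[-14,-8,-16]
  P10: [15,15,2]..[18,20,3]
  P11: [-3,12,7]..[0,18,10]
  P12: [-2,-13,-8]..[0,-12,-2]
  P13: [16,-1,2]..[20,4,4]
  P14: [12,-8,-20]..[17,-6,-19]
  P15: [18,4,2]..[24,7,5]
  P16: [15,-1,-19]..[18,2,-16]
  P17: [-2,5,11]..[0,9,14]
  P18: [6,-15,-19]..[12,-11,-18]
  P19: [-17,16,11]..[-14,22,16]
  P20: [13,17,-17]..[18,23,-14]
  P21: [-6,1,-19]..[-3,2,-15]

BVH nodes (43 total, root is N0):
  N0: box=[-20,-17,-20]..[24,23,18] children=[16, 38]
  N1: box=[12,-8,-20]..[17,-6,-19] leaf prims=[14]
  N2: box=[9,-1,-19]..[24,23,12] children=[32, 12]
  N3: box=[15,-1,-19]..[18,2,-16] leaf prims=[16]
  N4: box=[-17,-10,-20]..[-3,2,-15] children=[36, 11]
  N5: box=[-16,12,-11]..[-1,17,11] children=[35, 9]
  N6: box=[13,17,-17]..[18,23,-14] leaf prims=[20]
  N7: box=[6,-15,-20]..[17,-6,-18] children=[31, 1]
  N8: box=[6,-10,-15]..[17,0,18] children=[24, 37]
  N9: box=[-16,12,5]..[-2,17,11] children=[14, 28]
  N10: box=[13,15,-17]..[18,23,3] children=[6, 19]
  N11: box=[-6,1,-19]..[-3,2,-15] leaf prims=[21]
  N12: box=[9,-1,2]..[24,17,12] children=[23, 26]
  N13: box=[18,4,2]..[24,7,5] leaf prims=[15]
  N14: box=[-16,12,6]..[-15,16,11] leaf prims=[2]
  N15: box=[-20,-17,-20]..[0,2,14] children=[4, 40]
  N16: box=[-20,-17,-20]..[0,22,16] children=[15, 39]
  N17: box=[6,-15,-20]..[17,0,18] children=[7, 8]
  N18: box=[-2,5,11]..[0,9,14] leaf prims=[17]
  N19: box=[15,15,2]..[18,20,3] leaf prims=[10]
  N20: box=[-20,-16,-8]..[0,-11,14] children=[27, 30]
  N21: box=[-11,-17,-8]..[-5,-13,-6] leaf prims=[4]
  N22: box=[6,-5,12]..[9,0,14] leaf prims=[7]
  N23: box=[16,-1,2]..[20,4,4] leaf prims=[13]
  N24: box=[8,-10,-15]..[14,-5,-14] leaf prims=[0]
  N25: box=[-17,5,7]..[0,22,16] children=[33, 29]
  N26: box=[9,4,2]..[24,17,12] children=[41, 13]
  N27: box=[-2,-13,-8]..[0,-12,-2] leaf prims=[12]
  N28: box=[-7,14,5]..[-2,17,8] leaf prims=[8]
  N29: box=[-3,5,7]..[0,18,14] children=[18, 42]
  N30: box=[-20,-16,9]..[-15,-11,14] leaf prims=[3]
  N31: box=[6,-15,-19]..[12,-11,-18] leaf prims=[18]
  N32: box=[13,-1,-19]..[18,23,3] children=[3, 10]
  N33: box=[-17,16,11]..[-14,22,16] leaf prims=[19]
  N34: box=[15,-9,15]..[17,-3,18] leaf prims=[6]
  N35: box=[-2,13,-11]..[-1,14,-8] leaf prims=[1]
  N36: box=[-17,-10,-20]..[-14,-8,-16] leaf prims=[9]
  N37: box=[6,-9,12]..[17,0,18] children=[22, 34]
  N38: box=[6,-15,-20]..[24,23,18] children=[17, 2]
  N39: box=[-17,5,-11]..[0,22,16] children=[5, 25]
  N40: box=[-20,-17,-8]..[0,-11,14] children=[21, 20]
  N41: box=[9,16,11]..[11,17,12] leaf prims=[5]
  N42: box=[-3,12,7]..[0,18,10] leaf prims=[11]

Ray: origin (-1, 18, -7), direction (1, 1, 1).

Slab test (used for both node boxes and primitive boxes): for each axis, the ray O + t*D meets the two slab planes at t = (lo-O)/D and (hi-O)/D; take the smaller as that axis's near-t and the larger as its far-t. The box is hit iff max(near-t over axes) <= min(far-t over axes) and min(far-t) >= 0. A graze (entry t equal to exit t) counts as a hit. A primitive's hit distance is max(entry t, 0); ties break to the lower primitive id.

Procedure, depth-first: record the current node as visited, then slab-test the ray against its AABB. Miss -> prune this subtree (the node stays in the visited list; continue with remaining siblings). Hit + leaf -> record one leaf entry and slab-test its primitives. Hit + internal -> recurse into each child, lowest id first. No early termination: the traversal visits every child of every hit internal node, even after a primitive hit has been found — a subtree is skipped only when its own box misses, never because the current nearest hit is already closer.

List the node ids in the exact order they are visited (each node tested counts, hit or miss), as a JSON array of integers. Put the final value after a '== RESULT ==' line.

Traverse from the root:
N0 x:[-19,25] y:[-35,5] z:[-13,25] -> hit [-13,5], descend [16, 38]
  N16 x:[-19,1] y:[-35,4] z:[-13,23] -> hit [-13,1], descend [15, 39]
    N15 x:[-19,1] y:[-35,-16] z:[-13,21] -> miss, prune
    N39 x:[-16,1] y:[-13,4] z:[-4,23] -> hit [-4,1], descend [5, 25]
      N5 x:[-15,0] y:[-6,-1] z:[-4,18] -> miss, prune
      N25 x:[-16,1] y:[-13,4] z:[14,23] -> miss, prune
  N38 x:[7,25] y:[-33,5] z:[-13,25] -> miss, prune

Summary -> nodes [0, 16, 15, 39, 5, 25, 38]; box-tests=7; leaf-entries=0; first=miss

== RESULT ==
[0, 16, 15, 39, 5, 25, 38]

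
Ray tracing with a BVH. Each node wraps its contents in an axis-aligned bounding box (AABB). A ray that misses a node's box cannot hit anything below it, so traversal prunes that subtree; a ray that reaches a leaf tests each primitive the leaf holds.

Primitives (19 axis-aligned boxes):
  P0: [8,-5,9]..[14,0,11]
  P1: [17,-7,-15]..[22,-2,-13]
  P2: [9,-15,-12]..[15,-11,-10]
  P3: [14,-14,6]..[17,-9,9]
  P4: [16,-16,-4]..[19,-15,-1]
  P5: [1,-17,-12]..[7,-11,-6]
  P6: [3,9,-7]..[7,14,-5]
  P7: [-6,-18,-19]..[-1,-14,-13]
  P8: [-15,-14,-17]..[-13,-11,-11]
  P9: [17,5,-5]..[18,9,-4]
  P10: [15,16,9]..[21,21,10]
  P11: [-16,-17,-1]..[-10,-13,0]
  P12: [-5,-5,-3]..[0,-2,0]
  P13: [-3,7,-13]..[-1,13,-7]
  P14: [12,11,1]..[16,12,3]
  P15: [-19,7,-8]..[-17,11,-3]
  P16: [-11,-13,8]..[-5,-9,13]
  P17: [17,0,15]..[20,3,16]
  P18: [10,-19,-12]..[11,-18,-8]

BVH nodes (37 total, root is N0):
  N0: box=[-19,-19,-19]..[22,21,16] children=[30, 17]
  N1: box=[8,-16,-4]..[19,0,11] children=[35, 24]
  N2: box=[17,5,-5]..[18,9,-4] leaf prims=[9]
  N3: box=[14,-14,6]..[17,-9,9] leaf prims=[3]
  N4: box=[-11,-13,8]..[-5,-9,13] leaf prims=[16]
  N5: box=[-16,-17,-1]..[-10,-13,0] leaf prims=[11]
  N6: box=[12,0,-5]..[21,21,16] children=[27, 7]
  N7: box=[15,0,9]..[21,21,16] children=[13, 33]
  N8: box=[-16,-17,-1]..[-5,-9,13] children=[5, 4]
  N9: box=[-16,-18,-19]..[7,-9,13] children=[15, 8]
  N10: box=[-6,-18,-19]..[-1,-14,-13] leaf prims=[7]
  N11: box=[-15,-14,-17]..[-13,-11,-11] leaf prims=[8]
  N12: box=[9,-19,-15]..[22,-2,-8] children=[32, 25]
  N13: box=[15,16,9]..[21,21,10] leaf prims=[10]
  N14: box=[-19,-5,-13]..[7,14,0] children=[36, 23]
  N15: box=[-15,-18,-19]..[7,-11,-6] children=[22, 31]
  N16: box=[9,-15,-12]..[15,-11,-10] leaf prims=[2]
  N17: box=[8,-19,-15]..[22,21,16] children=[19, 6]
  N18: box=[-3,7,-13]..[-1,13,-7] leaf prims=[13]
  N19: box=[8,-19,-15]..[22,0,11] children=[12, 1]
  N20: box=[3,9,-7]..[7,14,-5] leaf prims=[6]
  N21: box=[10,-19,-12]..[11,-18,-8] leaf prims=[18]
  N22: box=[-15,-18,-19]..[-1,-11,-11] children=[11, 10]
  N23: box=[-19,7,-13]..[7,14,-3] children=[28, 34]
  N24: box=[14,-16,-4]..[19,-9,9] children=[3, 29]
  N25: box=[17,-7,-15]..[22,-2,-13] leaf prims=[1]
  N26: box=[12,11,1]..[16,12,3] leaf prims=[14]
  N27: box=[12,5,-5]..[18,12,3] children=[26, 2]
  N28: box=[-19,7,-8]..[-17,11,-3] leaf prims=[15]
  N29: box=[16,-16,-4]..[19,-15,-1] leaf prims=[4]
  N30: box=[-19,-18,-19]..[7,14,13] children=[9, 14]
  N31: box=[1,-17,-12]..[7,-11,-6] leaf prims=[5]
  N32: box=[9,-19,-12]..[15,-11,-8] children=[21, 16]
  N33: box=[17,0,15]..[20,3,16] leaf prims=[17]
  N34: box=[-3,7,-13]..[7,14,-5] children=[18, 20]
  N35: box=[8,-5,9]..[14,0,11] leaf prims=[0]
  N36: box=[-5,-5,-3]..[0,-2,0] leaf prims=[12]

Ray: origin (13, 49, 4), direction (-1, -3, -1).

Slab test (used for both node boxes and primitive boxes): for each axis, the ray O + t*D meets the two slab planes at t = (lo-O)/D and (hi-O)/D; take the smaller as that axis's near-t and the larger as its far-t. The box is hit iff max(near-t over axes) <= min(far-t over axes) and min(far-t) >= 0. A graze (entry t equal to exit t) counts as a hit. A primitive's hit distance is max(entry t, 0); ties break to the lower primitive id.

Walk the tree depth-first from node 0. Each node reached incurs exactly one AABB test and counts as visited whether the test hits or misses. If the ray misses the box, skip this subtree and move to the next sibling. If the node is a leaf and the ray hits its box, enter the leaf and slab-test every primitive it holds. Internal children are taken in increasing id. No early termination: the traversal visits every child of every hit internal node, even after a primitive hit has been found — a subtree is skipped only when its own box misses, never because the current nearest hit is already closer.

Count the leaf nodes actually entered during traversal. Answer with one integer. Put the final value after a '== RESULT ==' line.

Trace the traversal:
N0 x:[-9,32] y:[28/3,68/3] z:[-12,23] -> hit [28/3,68/3], descend [17, 30]
  N17 x:[-9,5] y:[28/3,68/3] z:[-12,19] -> miss, prune
  N30 x:[6,32] y:[35/3,67/3] z:[-9,23] -> hit [35/3,67/3], descend [9, 14]
    N9 x:[6,29] y:[58/3,67/3] z:[-9,23] -> hit [58/3,67/3], descend [8, 15]
      N8 x:[18,29] y:[58/3,22] z:[-9,5] -> miss, prune
      N15 x:[6,28] y:[20,67/3] z:[10,23] -> hit [20,67/3], descend [22, 31]
        N22 x:[14,28] y:[20,67/3] z:[15,23] -> hit [20,67/3], descend [10, 11]
          N10 x:[14,19] y:[21,67/3] z:[17,23] -> miss, prune
          N11 x:[26,28] y:[20,21] z:[15,21] -> miss, prune
        N31 x:[6,12] y:[20,22] z:[10,16] -> miss, prune
    N14 x:[6,32] y:[35/3,18] z:[4,17] -> hit [35/3,17], descend [23, 36]
      N23 x:[6,32] y:[35/3,14] z:[7,17] -> hit [35/3,14], descend [28, 34]
        N28 x:[30,32] y:[38/3,14] z:[7,12] -> miss, prune
        N34 x:[6,16] y:[35/3,14] z:[9,17] -> hit [35/3,14], descend [18, 20]
          N18 x:[14,16] y:[12,14] z:[11,17] -> hit [14,14] leaf, test {P13@t=14}
          N20 x:[6,10] y:[35/3,40/3] z:[9,11] -> miss, prune
      N36 x:[13,18] y:[17,18] z:[4,7] -> miss, prune

Visited [0, 17, 30, 9, 8, 15, 22, 10, 11, 31, 14, 23, 28, 34, 18, 20, 36]. Tests: 17 box, 1 leaf. Nearest: P13.

== RESULT ==
1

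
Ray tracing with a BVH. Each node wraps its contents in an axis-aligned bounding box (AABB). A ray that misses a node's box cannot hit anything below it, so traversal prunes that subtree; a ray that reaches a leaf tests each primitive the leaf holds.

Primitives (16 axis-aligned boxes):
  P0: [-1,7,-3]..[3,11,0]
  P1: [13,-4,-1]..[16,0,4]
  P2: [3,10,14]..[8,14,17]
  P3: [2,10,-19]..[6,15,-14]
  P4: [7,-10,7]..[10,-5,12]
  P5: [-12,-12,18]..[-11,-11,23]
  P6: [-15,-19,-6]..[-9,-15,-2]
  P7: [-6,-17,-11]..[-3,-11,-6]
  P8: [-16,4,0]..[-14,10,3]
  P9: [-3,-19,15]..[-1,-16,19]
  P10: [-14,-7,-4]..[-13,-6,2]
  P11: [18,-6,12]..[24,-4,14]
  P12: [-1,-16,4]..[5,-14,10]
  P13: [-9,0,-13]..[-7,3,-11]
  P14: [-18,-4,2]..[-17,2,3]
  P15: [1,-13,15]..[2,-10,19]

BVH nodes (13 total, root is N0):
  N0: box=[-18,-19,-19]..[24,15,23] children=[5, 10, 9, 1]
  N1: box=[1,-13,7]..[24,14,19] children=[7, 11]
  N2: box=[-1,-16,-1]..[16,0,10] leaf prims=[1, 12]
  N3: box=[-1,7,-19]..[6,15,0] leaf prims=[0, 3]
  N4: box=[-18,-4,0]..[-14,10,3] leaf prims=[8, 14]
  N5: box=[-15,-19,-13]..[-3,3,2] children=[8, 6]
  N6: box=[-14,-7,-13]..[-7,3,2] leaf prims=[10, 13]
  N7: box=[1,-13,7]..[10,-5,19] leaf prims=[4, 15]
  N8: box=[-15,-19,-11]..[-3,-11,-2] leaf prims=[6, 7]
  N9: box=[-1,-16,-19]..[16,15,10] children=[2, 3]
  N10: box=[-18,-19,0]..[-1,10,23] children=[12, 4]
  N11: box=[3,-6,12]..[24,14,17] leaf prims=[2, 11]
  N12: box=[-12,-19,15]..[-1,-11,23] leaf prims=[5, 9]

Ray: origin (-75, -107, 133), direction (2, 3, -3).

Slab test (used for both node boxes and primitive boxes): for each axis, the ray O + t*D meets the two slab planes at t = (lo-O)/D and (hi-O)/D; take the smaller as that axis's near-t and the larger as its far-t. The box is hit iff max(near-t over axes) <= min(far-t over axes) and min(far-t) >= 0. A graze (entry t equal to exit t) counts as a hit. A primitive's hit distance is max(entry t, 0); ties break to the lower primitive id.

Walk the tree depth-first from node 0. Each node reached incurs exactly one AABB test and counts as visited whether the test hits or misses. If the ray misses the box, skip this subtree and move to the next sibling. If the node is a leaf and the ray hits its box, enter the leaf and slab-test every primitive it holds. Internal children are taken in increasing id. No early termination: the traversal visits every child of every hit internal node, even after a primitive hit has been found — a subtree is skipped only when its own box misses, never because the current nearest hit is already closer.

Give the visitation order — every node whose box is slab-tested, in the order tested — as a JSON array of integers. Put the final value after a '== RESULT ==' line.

Trace the traversal:
N0 x:[57/2,99/2] y:[88/3,122/3] z:[110/3,152/3] -> hit [110/3,122/3], descend [1, 5, 9, 10]
  N1 x:[38,99/2] y:[94/3,121/3] z:[38,42] -> hit [38,121/3], descend [7, 11]
    N7 x:[38,85/2] y:[94/3,34] z:[38,42] -> miss, prune
    N11 x:[39,99/2] y:[101/3,121/3] z:[116/3,121/3] -> hit [39,121/3] leaf, test {P2@t=39, P11(miss)}
  N5 x:[30,36] y:[88/3,110/3] z:[131/3,146/3] -> miss, prune
  N9 x:[37,91/2] y:[91/3,122/3] z:[41,152/3] -> miss, prune
  N10 x:[57/2,37] y:[88/3,39] z:[110/3,133/3] -> hit [110/3,37], descend [4, 12]
    N4 x:[57/2,61/2] y:[103/3,39] z:[130/3,133/3] -> miss, prune
    N12 x:[63/2,37] y:[88/3,32] z:[110/3,118/3] -> miss, prune

order=[0, 1, 7, 11, 5, 9, 10, 4, 12]  |boxes|=9  |leaves|=1  hit=P2

== RESULT ==
[0, 1, 7, 11, 5, 9, 10, 4, 12]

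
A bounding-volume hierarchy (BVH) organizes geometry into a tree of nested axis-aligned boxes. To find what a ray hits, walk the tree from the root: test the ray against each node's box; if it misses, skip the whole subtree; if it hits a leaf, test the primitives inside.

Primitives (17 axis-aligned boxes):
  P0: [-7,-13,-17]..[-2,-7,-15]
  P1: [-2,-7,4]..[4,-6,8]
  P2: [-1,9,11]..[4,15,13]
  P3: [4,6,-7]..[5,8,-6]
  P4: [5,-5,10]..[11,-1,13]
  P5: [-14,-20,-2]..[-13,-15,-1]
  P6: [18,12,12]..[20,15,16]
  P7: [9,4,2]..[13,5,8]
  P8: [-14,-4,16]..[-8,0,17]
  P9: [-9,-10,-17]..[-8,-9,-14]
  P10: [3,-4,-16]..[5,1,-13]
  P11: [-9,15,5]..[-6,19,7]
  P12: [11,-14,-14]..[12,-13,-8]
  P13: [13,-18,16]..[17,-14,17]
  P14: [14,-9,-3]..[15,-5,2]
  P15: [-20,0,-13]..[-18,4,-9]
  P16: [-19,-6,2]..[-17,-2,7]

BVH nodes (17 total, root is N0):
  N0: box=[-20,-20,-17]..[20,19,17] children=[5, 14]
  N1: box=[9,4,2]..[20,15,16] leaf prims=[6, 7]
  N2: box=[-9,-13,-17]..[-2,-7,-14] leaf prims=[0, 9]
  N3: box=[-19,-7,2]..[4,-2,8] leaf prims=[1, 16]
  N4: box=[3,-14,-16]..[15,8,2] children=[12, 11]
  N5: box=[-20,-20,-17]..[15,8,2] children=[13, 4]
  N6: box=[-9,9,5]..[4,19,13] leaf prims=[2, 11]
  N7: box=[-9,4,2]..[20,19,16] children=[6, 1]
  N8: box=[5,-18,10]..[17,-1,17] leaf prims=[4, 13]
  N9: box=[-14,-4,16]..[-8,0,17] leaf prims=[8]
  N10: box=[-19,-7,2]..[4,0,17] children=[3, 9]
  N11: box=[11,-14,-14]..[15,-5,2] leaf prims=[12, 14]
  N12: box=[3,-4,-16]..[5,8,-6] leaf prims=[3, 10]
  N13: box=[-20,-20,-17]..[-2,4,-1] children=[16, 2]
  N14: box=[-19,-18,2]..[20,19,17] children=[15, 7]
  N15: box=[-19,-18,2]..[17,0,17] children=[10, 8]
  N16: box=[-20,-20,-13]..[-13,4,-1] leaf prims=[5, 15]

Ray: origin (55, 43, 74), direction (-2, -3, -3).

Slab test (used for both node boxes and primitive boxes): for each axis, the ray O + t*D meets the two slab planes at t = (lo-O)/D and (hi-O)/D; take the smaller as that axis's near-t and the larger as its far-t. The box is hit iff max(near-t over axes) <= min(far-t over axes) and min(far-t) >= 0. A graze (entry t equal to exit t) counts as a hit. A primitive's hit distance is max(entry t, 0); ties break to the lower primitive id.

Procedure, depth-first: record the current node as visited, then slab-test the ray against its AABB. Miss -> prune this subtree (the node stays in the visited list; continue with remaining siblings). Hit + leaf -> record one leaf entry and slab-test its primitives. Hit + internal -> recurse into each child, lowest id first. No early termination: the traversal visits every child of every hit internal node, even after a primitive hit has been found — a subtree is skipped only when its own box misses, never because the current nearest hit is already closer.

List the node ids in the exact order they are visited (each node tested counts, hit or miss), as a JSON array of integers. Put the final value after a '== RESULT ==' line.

Trace the traversal:
N0 x:[35/2,75/2] y:[8,21] z:[19,91/3] -> hit [19,21], descend [5, 14]
  N5 x:[20,75/2] y:[35/3,21] z:[24,91/3] -> miss, prune
  N14 x:[35/2,37] y:[8,61/3] z:[19,24] -> hit [19,61/3], descend [7, 15]
    N7 x:[35/2,32] y:[8,13] z:[58/3,24] -> miss, prune
    N15 x:[19,37] y:[43/3,61/3] z:[19,24] -> hit [19,61/3], descend [8, 10]
      N8 x:[19,25] y:[44/3,61/3] z:[19,64/3] -> hit [19,61/3] leaf, test {P4(miss), P13@t=19}
      N10 x:[51/2,37] y:[43/3,50/3] z:[19,24] -> miss, prune

7 AABB tests over nodes [0, 5, 14, 7, 15, 8, 10]; 1 leaf entered; closest P13.

== RESULT ==
[0, 5, 14, 7, 15, 8, 10]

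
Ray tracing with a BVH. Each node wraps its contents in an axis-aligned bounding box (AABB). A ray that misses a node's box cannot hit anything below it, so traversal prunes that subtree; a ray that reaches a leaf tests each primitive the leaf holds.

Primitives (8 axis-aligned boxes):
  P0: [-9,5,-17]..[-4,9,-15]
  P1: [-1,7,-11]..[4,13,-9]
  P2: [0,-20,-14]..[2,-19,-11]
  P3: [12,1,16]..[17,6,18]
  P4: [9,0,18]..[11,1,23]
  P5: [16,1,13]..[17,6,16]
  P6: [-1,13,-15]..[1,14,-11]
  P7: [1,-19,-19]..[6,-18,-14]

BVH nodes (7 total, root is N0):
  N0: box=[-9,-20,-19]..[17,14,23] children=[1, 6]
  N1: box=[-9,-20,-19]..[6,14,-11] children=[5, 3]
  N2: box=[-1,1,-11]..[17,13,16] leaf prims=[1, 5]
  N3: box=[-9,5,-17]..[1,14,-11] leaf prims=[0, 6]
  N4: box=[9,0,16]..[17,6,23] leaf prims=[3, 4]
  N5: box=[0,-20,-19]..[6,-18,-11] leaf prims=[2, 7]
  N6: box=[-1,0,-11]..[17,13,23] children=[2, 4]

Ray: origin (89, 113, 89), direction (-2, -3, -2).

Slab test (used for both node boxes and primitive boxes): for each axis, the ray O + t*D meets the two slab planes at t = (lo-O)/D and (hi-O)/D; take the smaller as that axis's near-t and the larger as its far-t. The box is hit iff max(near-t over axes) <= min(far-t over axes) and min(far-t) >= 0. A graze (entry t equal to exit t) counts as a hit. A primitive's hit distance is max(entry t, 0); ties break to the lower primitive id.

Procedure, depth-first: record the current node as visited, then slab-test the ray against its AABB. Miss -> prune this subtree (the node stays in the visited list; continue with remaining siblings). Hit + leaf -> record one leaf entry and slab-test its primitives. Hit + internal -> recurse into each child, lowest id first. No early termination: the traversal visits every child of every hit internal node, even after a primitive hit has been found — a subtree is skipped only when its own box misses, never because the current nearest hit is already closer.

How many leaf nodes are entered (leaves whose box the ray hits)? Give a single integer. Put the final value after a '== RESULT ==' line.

Trace the traversal:
N0 x:[36,49] y:[33,133/3] z:[33,54] -> hit [36,133/3], descend [1, 6]
  N1 x:[83/2,49] y:[33,133/3] z:[50,54] -> miss, prune
  N6 x:[36,45] y:[100/3,113/3] z:[33,50] -> hit [36,113/3], descend [2, 4]
    N2 x:[36,45] y:[100/3,112/3] z:[73/2,50] -> hit [73/2,112/3] leaf, test {P1(miss), P5@t=73/2}
    N4 x:[36,40] y:[107/3,113/3] z:[33,73/2] -> hit [36,73/2] leaf, test {P3@t=36, P4(miss)}

5 AABB tests over nodes [0, 1, 6, 2, 4]; 2 leaves entered; closest P3.

== RESULT ==
2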